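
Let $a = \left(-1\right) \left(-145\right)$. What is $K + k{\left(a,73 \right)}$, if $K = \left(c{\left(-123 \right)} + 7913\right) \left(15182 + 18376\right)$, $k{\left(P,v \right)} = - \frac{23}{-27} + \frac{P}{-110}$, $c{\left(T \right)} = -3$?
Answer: $\frac{157673605043}{594} \approx 2.6544 \cdot 10^{8}$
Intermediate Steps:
$a = 145$
$k{\left(P,v \right)} = \frac{23}{27} - \frac{P}{110}$ ($k{\left(P,v \right)} = \left(-23\right) \left(- \frac{1}{27}\right) + P \left(- \frac{1}{110}\right) = \frac{23}{27} - \frac{P}{110}$)
$K = 265443780$ ($K = \left(-3 + 7913\right) \left(15182 + 18376\right) = 7910 \cdot 33558 = 265443780$)
$K + k{\left(a,73 \right)} = 265443780 + \left(\frac{23}{27} - \frac{29}{22}\right) = 265443780 - \frac{277}{594} = \frac{157673605043}{594}$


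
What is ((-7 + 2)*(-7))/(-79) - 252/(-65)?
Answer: 17633/5135 ≈ 3.4339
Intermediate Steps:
((-7 + 2)*(-7))/(-79) - 252/(-65) = -5*(-7)*(-1/79) - 252*(-1/65) = 35*(-1/79) + 252/65 = -35/79 + 252/65 = 17633/5135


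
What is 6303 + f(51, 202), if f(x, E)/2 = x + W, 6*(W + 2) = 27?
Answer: 6410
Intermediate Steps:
W = 5/2 (W = -2 + (⅙)*27 = -2 + 9/2 = 5/2 ≈ 2.5000)
f(x, E) = 5 + 2*x (f(x, E) = 2*(x + 5/2) = 2*(5/2 + x) = 5 + 2*x)
6303 + f(51, 202) = 6303 + (5 + 2*51) = 6303 + (5 + 102) = 6303 + 107 = 6410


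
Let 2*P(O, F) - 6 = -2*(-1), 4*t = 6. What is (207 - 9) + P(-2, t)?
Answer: 202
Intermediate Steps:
t = 3/2 (t = (1/4)*6 = 3/2 ≈ 1.5000)
P(O, F) = 4 (P(O, F) = 3 + (-2*(-1))/2 = 3 + (1/2)*2 = 3 + 1 = 4)
(207 - 9) + P(-2, t) = (207 - 9) + 4 = 198 + 4 = 202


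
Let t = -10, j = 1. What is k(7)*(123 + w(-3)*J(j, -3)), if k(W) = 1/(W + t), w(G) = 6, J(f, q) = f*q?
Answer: -35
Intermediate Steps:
k(W) = 1/(-10 + W) (k(W) = 1/(W - 10) = 1/(-10 + W))
k(7)*(123 + w(-3)*J(j, -3)) = (123 + 6*(1*(-3)))/(-10 + 7) = (123 + 6*(-3))/(-3) = -(123 - 18)/3 = -1/3*105 = -35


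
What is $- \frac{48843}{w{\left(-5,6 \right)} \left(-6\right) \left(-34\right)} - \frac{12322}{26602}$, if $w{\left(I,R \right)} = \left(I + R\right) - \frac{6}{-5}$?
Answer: $- \frac{1087376333}{9949148} \approx -109.29$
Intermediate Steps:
$w{\left(I,R \right)} = \frac{6}{5} + I + R$ ($w{\left(I,R \right)} = \left(I + R\right) - - \frac{6}{5} = \left(I + R\right) + \frac{6}{5} = \frac{6}{5} + I + R$)
$- \frac{48843}{w{\left(-5,6 \right)} \left(-6\right) \left(-34\right)} - \frac{12322}{26602} = - \frac{48843}{\left(\frac{6}{5} - 5 + 6\right) \left(-6\right) \left(-34\right)} - \frac{12322}{26602} = - \frac{48843}{\frac{11}{5} \left(-6\right) \left(-34\right)} - \frac{6161}{13301} = - \frac{48843}{\left(- \frac{66}{5}\right) \left(-34\right)} - \frac{6161}{13301} = - \frac{48843}{\frac{2244}{5}} - \frac{6161}{13301} = \left(-48843\right) \frac{5}{2244} - \frac{6161}{13301} = - \frac{81405}{748} - \frac{6161}{13301} = - \frac{1087376333}{9949148}$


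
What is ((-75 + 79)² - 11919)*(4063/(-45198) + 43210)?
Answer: -23246577056851/45198 ≈ -5.1433e+8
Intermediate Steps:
((-75 + 79)² - 11919)*(4063/(-45198) + 43210) = (4² - 11919)*(4063*(-1/45198) + 43210) = (16 - 11919)*(-4063/45198 + 43210) = -11903*1953001517/45198 = -23246577056851/45198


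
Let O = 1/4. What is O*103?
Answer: 103/4 ≈ 25.750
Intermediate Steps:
O = 1/4 ≈ 0.25000
O*103 = (1/4)*103 = 103/4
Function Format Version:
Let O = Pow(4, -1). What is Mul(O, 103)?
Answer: Rational(103, 4) ≈ 25.750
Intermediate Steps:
O = Rational(1, 4) ≈ 0.25000
Mul(O, 103) = Mul(Rational(1, 4), 103) = Rational(103, 4)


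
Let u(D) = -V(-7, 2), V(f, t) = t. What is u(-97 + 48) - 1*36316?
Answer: -36318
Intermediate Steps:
u(D) = -2 (u(D) = -1*2 = -2)
u(-97 + 48) - 1*36316 = -2 - 1*36316 = -2 - 36316 = -36318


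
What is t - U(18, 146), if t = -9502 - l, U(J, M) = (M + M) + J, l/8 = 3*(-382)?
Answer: -644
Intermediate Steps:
l = -9168 (l = 8*(3*(-382)) = 8*(-1146) = -9168)
U(J, M) = J + 2*M (U(J, M) = 2*M + J = J + 2*M)
t = -334 (t = -9502 - 1*(-9168) = -9502 + 9168 = -334)
t - U(18, 146) = -334 - (18 + 2*146) = -334 - (18 + 292) = -334 - 1*310 = -334 - 310 = -644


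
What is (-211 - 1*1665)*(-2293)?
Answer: 4301668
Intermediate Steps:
(-211 - 1*1665)*(-2293) = (-211 - 1665)*(-2293) = -1876*(-2293) = 4301668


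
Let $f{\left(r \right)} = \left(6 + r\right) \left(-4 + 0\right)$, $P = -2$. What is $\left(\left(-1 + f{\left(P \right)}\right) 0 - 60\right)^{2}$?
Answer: $3600$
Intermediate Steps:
$f{\left(r \right)} = -24 - 4 r$ ($f{\left(r \right)} = \left(6 + r\right) \left(-4\right) = -24 - 4 r$)
$\left(\left(-1 + f{\left(P \right)}\right) 0 - 60\right)^{2} = \left(\left(-1 - 16\right) 0 - 60\right)^{2} = \left(\left(-17\right) 0 - 60\right)^{2} = \left(0 - 60\right)^{2} = \left(-60\right)^{2} = 3600$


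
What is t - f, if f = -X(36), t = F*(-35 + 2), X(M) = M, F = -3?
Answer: 135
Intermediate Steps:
t = 99 (t = -3*(-35 + 2) = -3*(-33) = 99)
f = -36 (f = -1*36 = -36)
t - f = 99 - 1*(-36) = 99 + 36 = 135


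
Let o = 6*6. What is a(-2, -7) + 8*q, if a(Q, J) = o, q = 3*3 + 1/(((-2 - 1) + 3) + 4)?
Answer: 110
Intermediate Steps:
o = 36
q = 37/4 (q = 9 + 1/((-3 + 3) + 4) = 9 + 1/(0 + 4) = 9 + 1/4 = 9 + ¼ = 37/4 ≈ 9.2500)
a(Q, J) = 36
a(-2, -7) + 8*q = 36 + 8*(37/4) = 36 + 74 = 110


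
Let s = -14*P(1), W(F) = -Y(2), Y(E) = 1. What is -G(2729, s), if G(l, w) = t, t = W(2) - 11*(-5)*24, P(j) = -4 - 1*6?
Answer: -1319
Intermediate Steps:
P(j) = -10 (P(j) = -4 - 6 = -10)
W(F) = -1 (W(F) = -1*1 = -1)
s = 140 (s = -14*(-10) = 140)
t = 1319 (t = -1 - 11*(-5)*24 = -1 + 55*24 = -1 + 1320 = 1319)
G(l, w) = 1319
-G(2729, s) = -1*1319 = -1319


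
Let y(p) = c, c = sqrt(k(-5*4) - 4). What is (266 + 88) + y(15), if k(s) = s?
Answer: 354 + 2*I*sqrt(6) ≈ 354.0 + 4.899*I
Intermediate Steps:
c = 2*I*sqrt(6) (c = sqrt(-5*4 - 4) = sqrt(-20 - 4) = sqrt(-24) = 2*I*sqrt(6) ≈ 4.899*I)
y(p) = 2*I*sqrt(6)
(266 + 88) + y(15) = (266 + 88) + 2*I*sqrt(6) = 354 + 2*I*sqrt(6)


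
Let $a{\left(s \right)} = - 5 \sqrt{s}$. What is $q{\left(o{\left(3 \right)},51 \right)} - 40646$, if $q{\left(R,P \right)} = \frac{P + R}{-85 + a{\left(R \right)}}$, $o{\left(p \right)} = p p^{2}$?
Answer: $- \frac{26623793}{655} + \frac{117 \sqrt{3}}{655} \approx -40647.0$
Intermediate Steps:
$o{\left(p \right)} = p^{3}$
$q{\left(R,P \right)} = \frac{P + R}{-85 - 5 \sqrt{R}}$
$q{\left(o{\left(3 \right)},51 \right)} - 40646 = \frac{\left(-1\right) 51 - 3^{3}}{5 \left(17 + \sqrt{3^{3}}\right)} - 40646 = \frac{-51 - 27}{5 \left(17 + \sqrt{27}\right)} - 40646 = \frac{-51 - 27}{5 \left(17 + 3 \sqrt{3}\right)} - 40646 = \frac{1}{5} \frac{1}{17 + 3 \sqrt{3}} \left(-78\right) - 40646 = - \frac{78}{5 \left(17 + 3 \sqrt{3}\right)} - 40646 = -40646 - \frac{78}{5 \left(17 + 3 \sqrt{3}\right)}$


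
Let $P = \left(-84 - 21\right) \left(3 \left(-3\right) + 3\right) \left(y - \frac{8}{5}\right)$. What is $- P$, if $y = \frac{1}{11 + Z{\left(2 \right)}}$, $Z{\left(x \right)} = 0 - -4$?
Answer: $966$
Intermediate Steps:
$Z{\left(x \right)} = 4$ ($Z{\left(x \right)} = 0 + 4 = 4$)
$y = \frac{1}{15}$ ($y = \frac{1}{11 + 4} = \frac{1}{15} \approx 0.066667$)
$P = -966$ ($P = \left(-84 - 21\right) \left(3 \left(-3\right) + 3\right) \left(\frac{1}{15} - \frac{8}{5}\right) = - 105 \left(-9 + 3\right) \left(\frac{1}{15} - \frac{8}{5}\right) = - 105 \left(- 6 \left(\frac{1}{15} - \frac{8}{5}\right)\right) = - 105 \left(\left(-6\right) \left(- \frac{23}{15}\right)\right) = \left(-105\right) \frac{46}{5} = -966$)
$- P = \left(-1\right) \left(-966\right) = 966$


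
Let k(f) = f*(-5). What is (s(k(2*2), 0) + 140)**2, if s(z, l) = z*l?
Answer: 19600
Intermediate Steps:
k(f) = -5*f
s(z, l) = l*z
(s(k(2*2), 0) + 140)**2 = (0*(-10*2) + 140)**2 = (0*(-5*4) + 140)**2 = (0*(-20) + 140)**2 = (0 + 140)**2 = 140**2 = 19600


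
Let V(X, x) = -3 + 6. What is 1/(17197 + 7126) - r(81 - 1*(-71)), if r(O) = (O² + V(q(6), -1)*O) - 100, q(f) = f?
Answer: -570617579/24323 ≈ -23460.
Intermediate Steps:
V(X, x) = 3
r(O) = -100 + O² + 3*O (r(O) = (O² + 3*O) - 100 = -100 + O² + 3*O)
1/(17197 + 7126) - r(81 - 1*(-71)) = 1/(17197 + 7126) - (-100 + (81 - 1*(-71))² + 3*(81 - 1*(-71))) = 1/24323 - (-100 + (81 + 71)² + 3*(81 + 71)) = 1/24323 - (-100 + 152² + 3*152) = 1/24323 - (-100 + 23104 + 456) = 1/24323 - 1*23460 = 1/24323 - 23460 = -570617579/24323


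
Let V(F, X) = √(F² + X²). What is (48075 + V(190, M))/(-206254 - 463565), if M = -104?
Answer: -16025/223273 - 2*√11729/669819 ≈ -0.072096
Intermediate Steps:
(48075 + V(190, M))/(-206254 - 463565) = (48075 + √(190² + (-104)²))/(-206254 - 463565) = (48075 + √(36100 + 10816))/(-669819) = (48075 + √46916)*(-1/669819) = (48075 + 2*√11729)*(-1/669819) = -16025/223273 - 2*√11729/669819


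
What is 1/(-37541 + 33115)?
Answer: -1/4426 ≈ -0.00022594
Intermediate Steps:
1/(-37541 + 33115) = 1/(-4426) = -1/4426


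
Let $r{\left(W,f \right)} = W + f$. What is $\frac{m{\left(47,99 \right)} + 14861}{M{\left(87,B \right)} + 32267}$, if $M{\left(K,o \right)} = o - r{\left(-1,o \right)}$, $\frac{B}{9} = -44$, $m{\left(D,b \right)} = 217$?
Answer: $\frac{2513}{5378} \approx 0.46727$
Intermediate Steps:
$B = -396$ ($B = 9 \left(-44\right) = -396$)
$M{\left(K,o \right)} = 1$ ($M{\left(K,o \right)} = o - \left(-1 + o\right) = 1$)
$\frac{m{\left(47,99 \right)} + 14861}{M{\left(87,B \right)} + 32267} = \frac{217 + 14861}{1 + 32267} = \frac{15078}{32268} = 15078 \cdot \frac{1}{32268} = \frac{2513}{5378}$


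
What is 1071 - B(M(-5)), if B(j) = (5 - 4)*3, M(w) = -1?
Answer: 1068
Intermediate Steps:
B(j) = 3 (B(j) = 1*3 = 3)
1071 - B(M(-5)) = 1071 - 1*3 = 1071 - 3 = 1068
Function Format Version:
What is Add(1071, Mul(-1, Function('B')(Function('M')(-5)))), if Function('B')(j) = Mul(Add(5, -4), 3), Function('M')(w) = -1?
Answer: 1068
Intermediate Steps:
Function('B')(j) = 3 (Function('B')(j) = Mul(1, 3) = 3)
Add(1071, Mul(-1, Function('B')(Function('M')(-5)))) = Add(1071, Mul(-1, 3)) = Add(1071, -3) = 1068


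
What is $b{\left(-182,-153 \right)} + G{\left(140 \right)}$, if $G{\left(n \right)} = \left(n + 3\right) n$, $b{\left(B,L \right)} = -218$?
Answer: $19802$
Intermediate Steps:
$G{\left(n \right)} = n \left(3 + n\right)$ ($G{\left(n \right)} = \left(3 + n\right) n = n \left(3 + n\right)$)
$b{\left(-182,-153 \right)} + G{\left(140 \right)} = -218 + 140 \left(3 + 140\right) = -218 + 140 \cdot 143 = -218 + 20020 = 19802$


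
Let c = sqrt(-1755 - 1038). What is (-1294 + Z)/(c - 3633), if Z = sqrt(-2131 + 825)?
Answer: 111931/314321 + sqrt(74442)/1885926 - 173*I*sqrt(1306)/628642 + 647*I*sqrt(57)/942963 ≈ 0.35625 - 0.004765*I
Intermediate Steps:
c = 7*I*sqrt(57) (c = sqrt(-2793) = 7*I*sqrt(57) ≈ 52.849*I)
Z = I*sqrt(1306) (Z = sqrt(-1306) = I*sqrt(1306) ≈ 36.139*I)
(-1294 + Z)/(c - 3633) = (-1294 + I*sqrt(1306))/(7*I*sqrt(57) - 3633) = (-1294 + I*sqrt(1306))/(-3633 + 7*I*sqrt(57))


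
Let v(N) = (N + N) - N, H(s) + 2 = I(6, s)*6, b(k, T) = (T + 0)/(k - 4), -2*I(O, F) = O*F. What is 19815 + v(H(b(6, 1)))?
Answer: 19804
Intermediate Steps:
I(O, F) = -F*O/2 (I(O, F) = -O*F/2 = -F*O/2)
b(k, T) = T/(-4 + k)
H(s) = -2 - 18*s (H(s) = -2 - 1/2*s*6*6 = -2 - 3*s*6 = -2 - 18*s)
v(N) = N (v(N) = 2*N - N = N)
19815 + v(H(b(6, 1))) = 19815 + (-2 - 18/(-4 + 6)) = 19815 + (-2 - 18/2) = 19815 + (-2 - 18*1/2) = 19815 + (-2 - 9) = 19815 - 11 = 19804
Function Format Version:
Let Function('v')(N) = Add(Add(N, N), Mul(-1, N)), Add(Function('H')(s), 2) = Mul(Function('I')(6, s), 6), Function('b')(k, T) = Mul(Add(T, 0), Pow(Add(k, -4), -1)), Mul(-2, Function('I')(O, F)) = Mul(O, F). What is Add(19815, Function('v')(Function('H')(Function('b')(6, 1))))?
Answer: 19804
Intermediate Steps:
Function('I')(O, F) = Mul(Rational(-1, 2), F, O) (Function('I')(O, F) = Mul(Rational(-1, 2), Mul(O, F)) = Mul(Rational(-1, 2), Mul(F, O)) = Mul(Rational(-1, 2), F, O))
Function('b')(k, T) = Mul(T, Pow(Add(-4, k), -1))
Function('H')(s) = Add(-2, Mul(-18, s)) (Function('H')(s) = Add(-2, Mul(Mul(Rational(-1, 2), s, 6), 6)) = Add(-2, Mul(Mul(-3, s), 6)) = Add(-2, Mul(-18, s)))
Function('v')(N) = N (Function('v')(N) = Add(Mul(2, N), Mul(-1, N)) = N)
Add(19815, Function('v')(Function('H')(Function('b')(6, 1)))) = Add(19815, Add(-2, Mul(-18, Mul(1, Pow(Add(-4, 6), -1))))) = Add(19815, Add(-2, Mul(-18, Mul(1, Pow(2, -1))))) = Add(19815, Add(-2, Mul(-18, Mul(1, Rational(1, 2))))) = Add(19815, Add(-2, Mul(-18, Rational(1, 2)))) = Add(19815, Add(-2, -9)) = Add(19815, -11) = 19804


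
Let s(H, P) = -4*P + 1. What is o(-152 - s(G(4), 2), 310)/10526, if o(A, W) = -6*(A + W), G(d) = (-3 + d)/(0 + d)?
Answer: -495/5263 ≈ -0.094053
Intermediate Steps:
G(d) = (-3 + d)/d
s(H, P) = 1 - 4*P
o(A, W) = -6*A - 6*W
o(-152 - s(G(4), 2), 310)/10526 = (-6*(-152 - (1 - 4*2)) - 6*310)/10526 = (-6*(-152 - (1 - 8)) - 1860)*(1/10526) = (-6*(-152 - 1*(-7)) - 1860)*(1/10526) = (-6*(-152 + 7) - 1860)*(1/10526) = (-6*(-145) - 1860)*(1/10526) = (870 - 1860)*(1/10526) = -990*1/10526 = -495/5263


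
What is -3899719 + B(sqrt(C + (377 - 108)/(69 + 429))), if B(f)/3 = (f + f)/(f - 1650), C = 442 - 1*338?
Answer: -5287055495836507/1355752939 - 9900*sqrt(25926378)/1355752939 ≈ -3.8997e+6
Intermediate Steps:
C = 104 (C = 442 - 338 = 104)
B(f) = 6*f/(-1650 + f) (B(f) = 3*((f + f)/(f - 1650)) = 3*((2*f)/(-1650 + f)) = 3*(2*f/(-1650 + f)) = 6*f/(-1650 + f))
-3899719 + B(sqrt(C + (377 - 108)/(69 + 429))) = -3899719 + 6*sqrt(104 + (377 - 108)/(69 + 429))/(-1650 + sqrt(104 + (377 - 108)/(69 + 429))) = -3899719 + 6*sqrt(104 + 269/498)/(-1650 + sqrt(104 + 269/498)) = -3899719 + 6*sqrt(52061/498)/(-1650 + sqrt(52061/498)) = -3899719 + 6*(sqrt(25926378)/498)/(-1650 + sqrt(25926378)/498) = -3899719 + sqrt(25926378)/(83*(-1650 + sqrt(25926378)/498))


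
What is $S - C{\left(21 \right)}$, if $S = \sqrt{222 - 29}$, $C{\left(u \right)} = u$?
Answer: $-21 + \sqrt{193} \approx -7.1076$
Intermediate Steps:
$S = \sqrt{193} \approx 13.892$
$S - C{\left(21 \right)} = \sqrt{193} - 21 = -21 + \sqrt{193}$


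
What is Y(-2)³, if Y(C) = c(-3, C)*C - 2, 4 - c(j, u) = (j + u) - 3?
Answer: -17576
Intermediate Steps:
c(j, u) = 7 - j - u (c(j, u) = 4 - ((j + u) - 3) = 4 - (-3 + j + u) = 4 + (3 - j - u) = 7 - j - u)
Y(C) = -2 + C*(10 - C) (Y(C) = (7 - 1*(-3) - C)*C - 2 = (7 + 3 - C)*C - 2 = (10 - C)*C - 2 = C*(10 - C) - 2 = -2 + C*(10 - C))
Y(-2)³ = (-2 - 1*(-2)*(-10 - 2))³ = (-2 - 1*(-2)*(-12))³ = (-2 - 24)³ = (-26)³ = -17576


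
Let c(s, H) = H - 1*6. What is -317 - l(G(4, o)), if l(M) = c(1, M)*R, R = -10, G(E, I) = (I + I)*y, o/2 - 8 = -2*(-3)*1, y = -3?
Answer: -2057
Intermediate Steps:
o = 28 (o = 16 + 2*(-2*(-3)*1) = 16 + 2*(6*1) = 16 + 2*6 = 16 + 12 = 28)
G(E, I) = -6*I (G(E, I) = (I + I)*(-3) = (2*I)*(-3) = -6*I)
c(s, H) = -6 + H (c(s, H) = H - 6 = -6 + H)
l(M) = 60 - 10*M (l(M) = (-6 + M)*(-10) = 60 - 10*M)
-317 - l(G(4, o)) = -317 - (60 - (-60)*28) = -317 - (60 - 10*(-168)) = -317 - (60 + 1680) = -317 - 1*1740 = -317 - 1740 = -2057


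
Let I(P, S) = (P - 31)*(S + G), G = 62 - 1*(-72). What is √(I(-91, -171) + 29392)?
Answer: √33906 ≈ 184.14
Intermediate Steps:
G = 134 (G = 62 + 72 = 134)
I(P, S) = (-31 + P)*(134 + S) (I(P, S) = (P - 31)*(S + 134) = (-31 + P)*(134 + S))
√(I(-91, -171) + 29392) = √((-4154 - 31*(-171) + 134*(-91) - 91*(-171)) + 29392) = √((-4154 + 5301 - 12194 + 15561) + 29392) = √(4514 + 29392) = √33906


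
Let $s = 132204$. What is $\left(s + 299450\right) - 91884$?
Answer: $339770$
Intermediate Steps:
$\left(s + 299450\right) - 91884 = \left(132204 + 299450\right) - 91884 = 431654 + \left(-157906 + 66022\right) = 431654 - 91884 = 339770$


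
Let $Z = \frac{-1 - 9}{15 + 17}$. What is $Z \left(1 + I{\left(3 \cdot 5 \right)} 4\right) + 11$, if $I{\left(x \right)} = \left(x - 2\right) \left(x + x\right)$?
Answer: $- \frac{7629}{16} \approx -476.81$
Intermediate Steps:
$I{\left(x \right)} = 2 x \left(-2 + x\right)$ ($I{\left(x \right)} = \left(-2 + x\right) 2 x = 2 x \left(-2 + x\right)$)
$Z = - \frac{5}{16}$ ($Z = - \frac{10}{32} = \left(-10\right) \frac{1}{32} = - \frac{5}{16} \approx -0.3125$)
$Z \left(1 + I{\left(3 \cdot 5 \right)} 4\right) + 11 = - \frac{5 \left(1 + 2 \cdot 3 \cdot 5 \left(-2 + 3 \cdot 5\right) 4\right)}{16} + 11 = - \frac{5 \left(1 + 2 \cdot 15 \left(-2 + 15\right) 4\right)}{16} + 11 = - \frac{5 \left(1 + 2 \cdot 15 \cdot 13 \cdot 4\right)}{16} + 11 = - \frac{5 \left(1 + 390 \cdot 4\right)}{16} + 11 = - \frac{5 \left(1 + 1560\right)}{16} + 11 = \left(- \frac{5}{16}\right) 1561 + 11 = - \frac{7805}{16} + 11 = - \frac{7629}{16}$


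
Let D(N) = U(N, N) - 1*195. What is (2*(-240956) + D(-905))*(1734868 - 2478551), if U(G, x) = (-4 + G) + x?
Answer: 359883821043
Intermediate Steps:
U(G, x) = -4 + G + x
D(N) = -199 + 2*N (D(N) = (-4 + N + N) - 1*195 = (-4 + 2*N) - 195 = -199 + 2*N)
(2*(-240956) + D(-905))*(1734868 - 2478551) = (2*(-240956) + (-199 + 2*(-905)))*(1734868 - 2478551) = (-481912 + (-199 - 1810))*(-743683) = (-481912 - 2009)*(-743683) = -483921*(-743683) = 359883821043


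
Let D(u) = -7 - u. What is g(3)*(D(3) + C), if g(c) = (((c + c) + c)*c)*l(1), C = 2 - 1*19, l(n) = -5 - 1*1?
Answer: 4374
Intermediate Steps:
l(n) = -6 (l(n) = -5 - 1 = -6)
C = -17 (C = 2 - 19 = -17)
g(c) = -18*c² (g(c) = (((c + c) + c)*c)*(-6) = ((2*c + c)*c)*(-6) = ((3*c)*c)*(-6) = (3*c²)*(-6) = -18*c²)
g(3)*(D(3) + C) = (-18*3²)*((-7 - 1*3) - 17) = (-18*9)*((-7 - 3) - 17) = -162*(-10 - 17) = -162*(-27) = 4374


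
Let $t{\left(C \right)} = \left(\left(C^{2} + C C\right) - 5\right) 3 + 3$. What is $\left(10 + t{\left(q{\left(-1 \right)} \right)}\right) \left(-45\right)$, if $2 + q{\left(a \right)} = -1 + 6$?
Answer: $-2340$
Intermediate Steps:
$q{\left(a \right)} = 3$ ($q{\left(a \right)} = -2 + \left(-1 + 6\right) = -2 + 5 = 3$)
$t{\left(C \right)} = -12 + 6 C^{2}$ ($t{\left(C \right)} = \left(\left(C^{2} + C^{2}\right) - 5\right) 3 + 3 = \left(2 C^{2} - 5\right) 3 + 3 = \left(-5 + 2 C^{2}\right) 3 + 3 = \left(-15 + 6 C^{2}\right) + 3 = -12 + 6 C^{2}$)
$\left(10 + t{\left(q{\left(-1 \right)} \right)}\right) \left(-45\right) = \left(10 - \left(12 - 6 \cdot 3^{2}\right)\right) \left(-45\right) = \left(10 + \left(-12 + 6 \cdot 9\right)\right) \left(-45\right) = \left(10 + \left(-12 + 54\right)\right) \left(-45\right) = \left(10 + 42\right) \left(-45\right) = 52 \left(-45\right) = -2340$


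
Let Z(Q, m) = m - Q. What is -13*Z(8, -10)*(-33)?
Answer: -7722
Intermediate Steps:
-13*Z(8, -10)*(-33) = -13*(-10 - 1*8)*(-33) = -13*(-10 - 8)*(-33) = -13*(-18)*(-33) = 234*(-33) = -7722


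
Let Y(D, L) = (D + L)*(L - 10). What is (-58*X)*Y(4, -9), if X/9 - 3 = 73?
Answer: -3768840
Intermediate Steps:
X = 684 (X = 27 + 9*73 = 27 + 657 = 684)
Y(D, L) = (-10 + L)*(D + L) (Y(D, L) = (D + L)*(-10 + L) = (-10 + L)*(D + L))
(-58*X)*Y(4, -9) = (-58*684)*((-9)² - 10*4 - 10*(-9) + 4*(-9)) = -39672*(81 - 40 + 90 - 36) = -39672*95 = -3768840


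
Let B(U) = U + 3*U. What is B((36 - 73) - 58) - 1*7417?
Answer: -7797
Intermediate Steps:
B(U) = 4*U
B((36 - 73) - 58) - 1*7417 = 4*((36 - 73) - 58) - 1*7417 = 4*(-37 - 58) - 7417 = 4*(-95) - 7417 = -380 - 7417 = -7797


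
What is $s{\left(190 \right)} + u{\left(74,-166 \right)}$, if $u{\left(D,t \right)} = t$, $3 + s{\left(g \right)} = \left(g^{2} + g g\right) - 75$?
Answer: $71956$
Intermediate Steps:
$s{\left(g \right)} = -78 + 2 g^{2}$ ($s{\left(g \right)} = -3 - \left(75 - g^{2} - g g\right) = -3 + \left(\left(g^{2} + g^{2}\right) - 75\right) = -3 + \left(2 g^{2} - 75\right) = -3 + \left(-75 + 2 g^{2}\right) = -78 + 2 g^{2}$)
$s{\left(190 \right)} + u{\left(74,-166 \right)} = \left(-78 + 2 \cdot 190^{2}\right) - 166 = \left(-78 + 2 \cdot 36100\right) - 166 = \left(-78 + 72200\right) - 166 = 72122 - 166 = 71956$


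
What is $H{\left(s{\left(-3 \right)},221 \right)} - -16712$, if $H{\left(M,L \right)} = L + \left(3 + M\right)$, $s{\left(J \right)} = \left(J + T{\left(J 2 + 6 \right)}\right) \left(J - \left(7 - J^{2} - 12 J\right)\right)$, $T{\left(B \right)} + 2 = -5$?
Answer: $17306$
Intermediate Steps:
$T{\left(B \right)} = -7$ ($T{\left(B \right)} = -2 - 5 = -7$)
$s{\left(J \right)} = \left(-7 + J\right) \left(-7 + J^{2} + 13 J\right)$ ($s{\left(J \right)} = \left(J - 7\right) \left(J - \left(7 - J^{2} - 12 J\right)\right) = \left(-7 + J\right) \left(J + \left(-7 + J^{2} + 12 J\right)\right) = \left(-7 + J\right) \left(-7 + J^{2} + 13 J\right)$)
$H{\left(M,L \right)} = 3 + L + M$
$H{\left(s{\left(-3 \right)},221 \right)} - -16712 = \left(3 + 221 + \left(49 + \left(-3\right)^{3} - -294 + 6 \left(-3\right)^{2}\right)\right) - -16712 = \left(3 + 221 + \left(49 - 27 + 294 + 6 \cdot 9\right)\right) + 16712 = \left(3 + 221 + \left(49 - 27 + 294 + 54\right)\right) + 16712 = \left(3 + 221 + 370\right) + 16712 = 594 + 16712 = 17306$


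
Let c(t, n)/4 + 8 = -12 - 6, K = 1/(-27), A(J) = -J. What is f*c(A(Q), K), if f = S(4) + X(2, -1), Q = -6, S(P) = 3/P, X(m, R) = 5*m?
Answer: -1118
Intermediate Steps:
K = -1/27 ≈ -0.037037
f = 43/4 (f = 3/4 + 5*2 = 3*(1/4) + 10 = 3/4 + 10 = 43/4 ≈ 10.750)
c(t, n) = -104 (c(t, n) = -32 + 4*(-12 - 6) = -32 + 4*(-18) = -32 - 72 = -104)
f*c(A(Q), K) = (43/4)*(-104) = -1118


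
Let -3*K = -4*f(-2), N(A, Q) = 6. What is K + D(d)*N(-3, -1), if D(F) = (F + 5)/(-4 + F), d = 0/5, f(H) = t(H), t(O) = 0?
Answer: -15/2 ≈ -7.5000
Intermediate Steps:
f(H) = 0
d = 0 (d = 0*(1/5) = 0)
D(F) = (5 + F)/(-4 + F)
K = 0 (K = -(-4)*0/3 = -1/3*0 = 0)
K + D(d)*N(-3, -1) = 0 + ((5 + 0)/(-4 + 0))*6 = 0 + (5/(-4))*6 = 0 - 1/4*5*6 = 0 - 5/4*6 = 0 - 15/2 = -15/2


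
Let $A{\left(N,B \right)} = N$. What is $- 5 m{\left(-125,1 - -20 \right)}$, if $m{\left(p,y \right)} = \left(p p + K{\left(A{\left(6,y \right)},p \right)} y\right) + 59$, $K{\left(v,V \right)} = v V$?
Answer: $330$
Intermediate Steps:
$K{\left(v,V \right)} = V v$
$m{\left(p,y \right)} = 59 + p^{2} + 6 p y$ ($m{\left(p,y \right)} = \left(p p + p 6 y\right) + 59 = \left(p^{2} + 6 p y\right) + 59 = 59 + p^{2} + 6 p y$)
$- 5 m{\left(-125,1 - -20 \right)} = - 5 \left(59 + \left(-125\right)^{2} + 6 \left(-125\right) \left(1 - -20\right)\right) = - 5 \left(59 + 15625 + 6 \left(-125\right) \left(1 + 20\right)\right) = - 5 \left(59 + 15625 + 6 \left(-125\right) 21\right) = - 5 \left(59 + 15625 - 15750\right) = \left(-5\right) \left(-66\right) = 330$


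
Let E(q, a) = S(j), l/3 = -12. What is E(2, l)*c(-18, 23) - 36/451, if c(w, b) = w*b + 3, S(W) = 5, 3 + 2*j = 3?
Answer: -926841/451 ≈ -2055.1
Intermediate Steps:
j = 0 (j = -3/2 + (1/2)*3 = -3/2 + 3/2 = 0)
l = -36 (l = 3*(-12) = -36)
E(q, a) = 5
c(w, b) = 3 + b*w (c(w, b) = b*w + 3 = 3 + b*w)
E(2, l)*c(-18, 23) - 36/451 = 5*(3 + 23*(-18)) - 36/451 = 5*(3 - 414) - 36*1/451 = 5*(-411) - 36/451 = -2055 - 36/451 = -926841/451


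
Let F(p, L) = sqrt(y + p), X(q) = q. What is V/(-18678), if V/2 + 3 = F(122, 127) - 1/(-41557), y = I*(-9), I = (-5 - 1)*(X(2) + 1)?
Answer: 124670/388100823 - 2*sqrt(71)/9339 ≈ -0.0014833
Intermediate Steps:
I = -18 (I = (-5 - 1)*(2 + 1) = -6*3 = -18)
y = 162 (y = -18*(-9) = 162)
F(p, L) = sqrt(162 + p)
V = -249340/41557 + 4*sqrt(71) (V = -6 + 2*(sqrt(162 + 122) - 1/(-41557)) = -6 + 2*(sqrt(284) - 1*(-1/41557)) = -6 + 2*(2*sqrt(71) + 1/41557) = -6 + 2*(1/41557 + 2*sqrt(71)) = -6 + (2/41557 + 4*sqrt(71)) = -249340/41557 + 4*sqrt(71) ≈ 27.705)
V/(-18678) = (-249340/41557 + 4*sqrt(71))/(-18678) = (-249340/41557 + 4*sqrt(71))*(-1/18678) = 124670/388100823 - 2*sqrt(71)/9339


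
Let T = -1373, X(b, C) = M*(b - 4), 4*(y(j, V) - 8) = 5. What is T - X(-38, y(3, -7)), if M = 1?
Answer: -1331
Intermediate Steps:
y(j, V) = 37/4 (y(j, V) = 8 + (¼)*5 = 8 + 5/4 = 37/4)
X(b, C) = -4 + b (X(b, C) = 1*(b - 4) = 1*(-4 + b) = -4 + b)
T - X(-38, y(3, -7)) = -1373 - (-4 - 38) = -1373 - 1*(-42) = -1373 + 42 = -1331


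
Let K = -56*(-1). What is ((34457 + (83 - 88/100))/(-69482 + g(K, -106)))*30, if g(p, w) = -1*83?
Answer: -5180868/347825 ≈ -14.895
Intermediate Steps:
K = 56
g(p, w) = -83
((34457 + (83 - 88/100))/(-69482 + g(K, -106)))*30 = ((34457 + (83 - 88/100))/(-69482 - 83))*30 = ((34457 + (83 - 88*1/100))/(-69565))*30 = ((34457 + (83 - 22/25))*(-1/69565))*30 = ((34457 + 2053/25)*(-1/69565))*30 = ((863478/25)*(-1/69565))*30 = -863478/1739125*30 = -5180868/347825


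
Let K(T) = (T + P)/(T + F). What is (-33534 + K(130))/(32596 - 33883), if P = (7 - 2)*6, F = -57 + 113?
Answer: 3118582/119691 ≈ 26.055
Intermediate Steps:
F = 56
P = 30 (P = 5*6 = 30)
K(T) = (30 + T)/(56 + T) (K(T) = (T + 30)/(T + 56) = (30 + T)/(56 + T))
(-33534 + K(130))/(32596 - 33883) = (-33534 + (30 + 130)/(56 + 130))/(32596 - 33883) = (-33534 + 160/186)/(-1287) = (-33534 + (1/186)*160)*(-1/1287) = (-33534 + 80/93)*(-1/1287) = -3118582/93*(-1/1287) = 3118582/119691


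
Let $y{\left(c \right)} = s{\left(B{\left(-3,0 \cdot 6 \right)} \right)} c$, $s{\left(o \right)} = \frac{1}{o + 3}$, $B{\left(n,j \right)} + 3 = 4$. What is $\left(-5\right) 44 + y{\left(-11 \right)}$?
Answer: $- \frac{891}{4} \approx -222.75$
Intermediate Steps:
$B{\left(n,j \right)} = 1$ ($B{\left(n,j \right)} = -3 + 4 = 1$)
$s{\left(o \right)} = \frac{1}{3 + o}$
$y{\left(c \right)} = \frac{c}{4}$ ($y{\left(c \right)} = \frac{c}{3 + 1} = \frac{c}{4}$)
$\left(-5\right) 44 + y{\left(-11 \right)} = \left(-5\right) 44 + \frac{1}{4} \left(-11\right) = -220 - \frac{11}{4} = - \frac{891}{4}$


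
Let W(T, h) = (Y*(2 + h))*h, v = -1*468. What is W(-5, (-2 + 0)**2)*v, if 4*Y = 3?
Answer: -8424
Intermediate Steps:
Y = 3/4 (Y = (1/4)*3 = 3/4 ≈ 0.75000)
v = -468
W(T, h) = h*(3/2 + 3*h/4) (W(T, h) = (3*(2 + h)/4)*h = (3/2 + 3*h/4)*h = h*(3/2 + 3*h/4))
W(-5, (-2 + 0)**2)*v = (3*(-2 + 0)**2*(2 + (-2 + 0)**2)/4)*(-468) = ((3/4)*(-2)**2*(2 + (-2)**2))*(-468) = ((3/4)*4*(2 + 4))*(-468) = ((3/4)*4*6)*(-468) = 18*(-468) = -8424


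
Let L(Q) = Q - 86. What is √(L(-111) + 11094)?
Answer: √10897 ≈ 104.39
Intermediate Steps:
L(Q) = -86 + Q
√(L(-111) + 11094) = √((-86 - 111) + 11094) = √(-197 + 11094) = √10897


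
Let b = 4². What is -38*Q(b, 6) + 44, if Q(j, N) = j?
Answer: -564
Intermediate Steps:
b = 16
-38*Q(b, 6) + 44 = -38*16 + 44 = -608 + 44 = -564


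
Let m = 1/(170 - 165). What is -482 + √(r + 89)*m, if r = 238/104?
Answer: -482 + √61711/130 ≈ -480.09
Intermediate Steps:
m = ⅕ (m = 1/5 = ⅕ ≈ 0.20000)
r = 119/52 (r = 238*(1/104) = 119/52 ≈ 2.2885)
-482 + √(r + 89)*m = -482 + √(119/52 + 89)*(⅕) = -482 + √(4747/52)*(⅕) = -482 + (√61711/26)*(⅕) = -482 + √61711/130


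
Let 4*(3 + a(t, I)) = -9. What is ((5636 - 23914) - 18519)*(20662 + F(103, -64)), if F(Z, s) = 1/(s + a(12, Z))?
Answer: -210602845890/277 ≈ -7.6030e+8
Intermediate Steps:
a(t, I) = -21/4 (a(t, I) = -3 + (¼)*(-9) = -3 - 9/4 = -21/4)
F(Z, s) = 1/(-21/4 + s) (F(Z, s) = 1/(s - 21/4) = 1/(-21/4 + s))
((5636 - 23914) - 18519)*(20662 + F(103, -64)) = ((5636 - 23914) - 18519)*(20662 + 4/(-21 + 4*(-64))) = (-18278 - 18519)*(20662 + 4/(-21 - 256)) = -36797*(20662 + 4/(-277)) = -36797*(20662 + 4*(-1/277)) = -36797*(20662 - 4/277) = -36797*5723370/277 = -210602845890/277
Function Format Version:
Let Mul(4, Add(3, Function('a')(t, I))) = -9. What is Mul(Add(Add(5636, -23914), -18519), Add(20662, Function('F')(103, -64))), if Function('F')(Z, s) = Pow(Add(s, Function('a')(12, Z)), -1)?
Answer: Rational(-210602845890, 277) ≈ -7.6030e+8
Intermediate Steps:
Function('a')(t, I) = Rational(-21, 4) (Function('a')(t, I) = Add(-3, Mul(Rational(1, 4), -9)) = Add(-3, Rational(-9, 4)) = Rational(-21, 4))
Function('F')(Z, s) = Pow(Add(Rational(-21, 4), s), -1) (Function('F')(Z, s) = Pow(Add(s, Rational(-21, 4)), -1) = Pow(Add(Rational(-21, 4), s), -1))
Mul(Add(Add(5636, -23914), -18519), Add(20662, Function('F')(103, -64))) = Mul(Add(Add(5636, -23914), -18519), Add(20662, Mul(4, Pow(Add(-21, Mul(4, -64)), -1)))) = Mul(Add(-18278, -18519), Add(20662, Mul(4, Pow(Add(-21, -256), -1)))) = Mul(-36797, Add(20662, Mul(4, Pow(-277, -1)))) = Mul(-36797, Add(20662, Mul(4, Rational(-1, 277)))) = Mul(-36797, Add(20662, Rational(-4, 277))) = Mul(-36797, Rational(5723370, 277)) = Rational(-210602845890, 277)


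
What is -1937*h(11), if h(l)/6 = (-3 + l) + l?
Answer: -220818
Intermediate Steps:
h(l) = -18 + 12*l (h(l) = 6*((-3 + l) + l) = 6*(-3 + 2*l) = -18 + 12*l)
-1937*h(11) = -1937*(-18 + 12*11) = -1937*(-18 + 132) = -1937*114 = -220818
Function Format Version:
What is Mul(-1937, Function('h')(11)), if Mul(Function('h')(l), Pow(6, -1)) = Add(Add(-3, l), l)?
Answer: -220818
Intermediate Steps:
Function('h')(l) = Add(-18, Mul(12, l)) (Function('h')(l) = Mul(6, Add(Add(-3, l), l)) = Mul(6, Add(-3, Mul(2, l))) = Add(-18, Mul(12, l)))
Mul(-1937, Function('h')(11)) = Mul(-1937, Add(-18, Mul(12, 11))) = Mul(-1937, Add(-18, 132)) = Mul(-1937, 114) = -220818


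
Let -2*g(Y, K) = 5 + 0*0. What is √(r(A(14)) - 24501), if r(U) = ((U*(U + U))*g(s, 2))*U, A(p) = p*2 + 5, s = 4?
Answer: I*√204186 ≈ 451.87*I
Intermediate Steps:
A(p) = 5 + 2*p (A(p) = 2*p + 5 = 5 + 2*p)
g(Y, K) = -5/2 (g(Y, K) = -(5 + 0*0)/2 = -(5 + 0)/2 = -½*5 = -5/2)
r(U) = -5*U³ (r(U) = ((U*(U + U))*(-5/2))*U = ((U*(2*U))*(-5/2))*U = ((2*U²)*(-5/2))*U = (-5*U²)*U = -5*U³)
√(r(A(14)) - 24501) = √(-5*(5 + 2*14)³ - 24501) = √(-5*(5 + 28)³ - 24501) = √(-5*33³ - 24501) = √(-5*35937 - 24501) = √(-179685 - 24501) = √(-204186) = I*√204186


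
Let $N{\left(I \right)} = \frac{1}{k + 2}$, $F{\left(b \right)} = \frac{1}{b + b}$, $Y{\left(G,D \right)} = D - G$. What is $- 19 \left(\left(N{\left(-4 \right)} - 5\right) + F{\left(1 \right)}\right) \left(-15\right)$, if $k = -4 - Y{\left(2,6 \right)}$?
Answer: $-1330$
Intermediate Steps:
$F{\left(b \right)} = \frac{1}{2 b}$
$k = -8$ ($k = -4 - \left(6 - 2\right) = -4 - 4 = -8$)
$N{\left(I \right)} = - \frac{1}{6}$ ($N{\left(I \right)} = \frac{1}{-8 + 2} = \frac{1}{-6} = - \frac{1}{6}$)
$- 19 \left(\left(N{\left(-4 \right)} - 5\right) + F{\left(1 \right)}\right) \left(-15\right) = - 19 \left(\left(- \frac{1}{6} - 5\right) + \frac{1}{2 \cdot 1}\right) \left(-15\right) = - 19 \left(- \frac{31}{6} + \frac{1}{2} \cdot 1\right) \left(-15\right) = - 19 \left(- \frac{31}{6} + \frac{1}{2}\right) \left(-15\right) = \left(-19\right) \left(- \frac{14}{3}\right) \left(-15\right) = \frac{266}{3} \left(-15\right) = -1330$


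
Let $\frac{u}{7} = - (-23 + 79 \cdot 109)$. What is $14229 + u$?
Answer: $-45887$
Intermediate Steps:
$u = -60116$ ($u = 7 \left(- (-23 + 79 \cdot 109)\right) = 7 \left(- (-23 + 8611)\right) = 7 \left(\left(-1\right) 8588\right) = 7 \left(-8588\right) = -60116$)
$14229 + u = 14229 - 60116 = -45887$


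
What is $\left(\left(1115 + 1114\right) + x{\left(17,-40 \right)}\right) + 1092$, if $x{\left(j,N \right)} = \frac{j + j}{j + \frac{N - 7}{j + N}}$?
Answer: $\frac{727690}{219} \approx 3322.8$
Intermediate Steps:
$x{\left(j,N \right)} = \frac{2 j}{j + \frac{-7 + N}{N + j}}$
$\left(\left(1115 + 1114\right) + x{\left(17,-40 \right)}\right) + 1092 = \left(\left(1115 + 1114\right) + 2 \cdot 17 \frac{1}{-7 - 40 + 17^{2} - 680} \left(-40 + 17\right)\right) + 1092 = \left(2229 + 2 \cdot 17 \frac{1}{-7 - 40 + 289 - 680} \left(-23\right)\right) + 1092 = \left(2229 + 2 \cdot 17 \frac{1}{-438} \left(-23\right)\right) + 1092 = \left(2229 + 2 \cdot 17 \left(- \frac{1}{438}\right) \left(-23\right)\right) + 1092 = \left(2229 + \frac{391}{219}\right) + 1092 = \frac{488542}{219} + 1092 = \frac{727690}{219}$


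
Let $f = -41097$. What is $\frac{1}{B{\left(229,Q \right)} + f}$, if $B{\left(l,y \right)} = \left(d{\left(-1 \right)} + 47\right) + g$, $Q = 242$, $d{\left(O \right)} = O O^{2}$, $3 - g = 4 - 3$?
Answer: $- \frac{1}{41049} \approx -2.4361 \cdot 10^{-5}$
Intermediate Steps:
$g = 2$ ($g = 3 - \left(4 - 3\right) = 3 - 1 = 2$)
$d{\left(O \right)} = O^{3}$
$B{\left(l,y \right)} = 48$ ($B{\left(l,y \right)} = \left(\left(-1\right)^{3} + 47\right) + 2 = \left(-1 + 47\right) + 2 = 46 + 2 = 48$)
$\frac{1}{B{\left(229,Q \right)} + f} = \frac{1}{48 - 41097} = \frac{1}{-41049} = - \frac{1}{41049}$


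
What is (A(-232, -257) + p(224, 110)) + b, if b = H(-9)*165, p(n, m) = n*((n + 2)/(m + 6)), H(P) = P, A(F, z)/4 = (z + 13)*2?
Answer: -87017/29 ≈ -3000.6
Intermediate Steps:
A(F, z) = 104 + 8*z (A(F, z) = 4*((z + 13)*2) = 4*((13 + z)*2) = 4*(26 + 2*z) = 104 + 8*z)
p(n, m) = n*(2 + n)/(6 + m) (p(n, m) = n*((2 + n)/(6 + m)) = n*(2 + n)/(6 + m))
b = -1485 (b = -9*165 = -1485)
(A(-232, -257) + p(224, 110)) + b = ((104 + 8*(-257)) + 224*(2 + 224)/(6 + 110)) - 1485 = ((104 - 2056) + 224*226/116) - 1485 = (-1952 + 224*(1/116)*226) - 1485 = (-1952 + 12656/29) - 1485 = -43952/29 - 1485 = -87017/29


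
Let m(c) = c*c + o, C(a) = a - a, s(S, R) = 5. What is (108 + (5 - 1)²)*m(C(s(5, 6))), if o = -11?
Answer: -1364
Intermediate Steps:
C(a) = 0
m(c) = -11 + c² (m(c) = c*c - 11 = c² - 11 = -11 + c²)
(108 + (5 - 1)²)*m(C(s(5, 6))) = (108 + (5 - 1)²)*(-11 + 0²) = (108 + 4²)*(-11 + 0) = (108 + 16)*(-11) = 124*(-11) = -1364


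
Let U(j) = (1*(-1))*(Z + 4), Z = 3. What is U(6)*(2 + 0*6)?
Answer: -14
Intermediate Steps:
U(j) = -7 (U(j) = (1*(-1))*(3 + 4) = -1*7 = -7)
U(6)*(2 + 0*6) = -7*(2 + 0*6) = -7*(2 + 0) = -7*2 = -14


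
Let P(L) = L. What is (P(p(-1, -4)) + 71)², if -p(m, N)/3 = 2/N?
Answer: 21025/4 ≈ 5256.3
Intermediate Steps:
p(m, N) = -6/N
(P(p(-1, -4)) + 71)² = (-6/(-4) + 71)² = (-6*(-¼) + 71)² = (3/2 + 71)² = (145/2)² = 21025/4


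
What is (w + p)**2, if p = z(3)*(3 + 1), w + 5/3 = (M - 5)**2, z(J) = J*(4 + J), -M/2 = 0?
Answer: 103684/9 ≈ 11520.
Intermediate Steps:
M = 0 (M = -2*0 = 0)
w = 70/3 (w = -5/3 + (0 - 5)**2 = -5/3 + (-5)**2 = -5/3 + 25 = 70/3 ≈ 23.333)
p = 84 (p = (3*(4 + 3))*(3 + 1) = (3*7)*4 = 21*4 = 84)
(w + p)**2 = (70/3 + 84)**2 = (322/3)**2 = 103684/9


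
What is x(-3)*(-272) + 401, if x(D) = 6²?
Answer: -9391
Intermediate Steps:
x(D) = 36
x(-3)*(-272) + 401 = 36*(-272) + 401 = -9792 + 401 = -9391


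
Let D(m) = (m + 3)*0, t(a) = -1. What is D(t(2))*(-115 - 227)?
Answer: 0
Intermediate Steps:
D(m) = 0 (D(m) = (3 + m)*0 = 0)
D(t(2))*(-115 - 227) = 0*(-115 - 227) = 0*(-342) = 0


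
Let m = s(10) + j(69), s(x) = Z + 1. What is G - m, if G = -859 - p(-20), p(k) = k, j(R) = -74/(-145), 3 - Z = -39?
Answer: -127964/145 ≈ -882.51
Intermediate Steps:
Z = 42 (Z = 3 - 1*(-39) = 3 + 39 = 42)
j(R) = 74/145 (j(R) = -74*(-1/145) = 74/145)
s(x) = 43 (s(x) = 42 + 1 = 43)
G = -839 (G = -859 - 1*(-20) = -859 + 20 = -839)
m = 6309/145 (m = 43 + 74/145 = 6309/145 ≈ 43.510)
G - m = -839 - 1*6309/145 = -839 - 6309/145 = -127964/145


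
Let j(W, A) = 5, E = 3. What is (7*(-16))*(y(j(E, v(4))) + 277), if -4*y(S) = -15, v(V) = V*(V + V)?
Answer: -31444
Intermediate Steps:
v(V) = 2*V**2 (v(V) = V*(2*V) = 2*V**2)
y(S) = 15/4 (y(S) = -1/4*(-15) = 15/4)
(7*(-16))*(y(j(E, v(4))) + 277) = (7*(-16))*(15/4 + 277) = -112*1123/4 = -31444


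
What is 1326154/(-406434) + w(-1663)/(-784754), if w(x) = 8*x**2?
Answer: -2508218705921/79737676809 ≈ -31.456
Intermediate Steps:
1326154/(-406434) + w(-1663)/(-784754) = 1326154/(-406434) + (8*(-1663)**2)/(-784754) = 1326154*(-1/406434) + (8*2765569)*(-1/784754) = -663077/203217 + 22124552*(-1/784754) = -663077/203217 - 11062276/392377 = -2508218705921/79737676809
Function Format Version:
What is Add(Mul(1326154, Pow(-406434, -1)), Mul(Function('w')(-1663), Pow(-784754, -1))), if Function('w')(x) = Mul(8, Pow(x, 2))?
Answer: Rational(-2508218705921, 79737676809) ≈ -31.456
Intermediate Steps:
Add(Mul(1326154, Pow(-406434, -1)), Mul(Function('w')(-1663), Pow(-784754, -1))) = Add(Mul(1326154, Pow(-406434, -1)), Mul(Mul(8, Pow(-1663, 2)), Pow(-784754, -1))) = Add(Mul(1326154, Rational(-1, 406434)), Mul(Mul(8, 2765569), Rational(-1, 784754))) = Add(Rational(-663077, 203217), Mul(22124552, Rational(-1, 784754))) = Add(Rational(-663077, 203217), Rational(-11062276, 392377)) = Rational(-2508218705921, 79737676809)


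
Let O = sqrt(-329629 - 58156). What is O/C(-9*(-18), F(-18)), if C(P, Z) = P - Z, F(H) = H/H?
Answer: I*sqrt(387785)/161 ≈ 3.8679*I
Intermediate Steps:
O = I*sqrt(387785) (O = sqrt(-387785) = I*sqrt(387785) ≈ 622.72*I)
F(H) = 1
O/C(-9*(-18), F(-18)) = (I*sqrt(387785))/(-9*(-18) - 1*1) = (I*sqrt(387785))/(162 - 1) = (I*sqrt(387785))/161 = (I*sqrt(387785))*(1/161) = I*sqrt(387785)/161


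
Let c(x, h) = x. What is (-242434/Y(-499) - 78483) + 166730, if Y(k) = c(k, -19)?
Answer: 44277687/499 ≈ 88733.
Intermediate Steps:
Y(k) = k
(-242434/Y(-499) - 78483) + 166730 = (-242434/(-499) - 78483) + 166730 = (-242434*(-1/499) - 78483) + 166730 = (242434/499 - 78483) + 166730 = -38920583/499 + 166730 = 44277687/499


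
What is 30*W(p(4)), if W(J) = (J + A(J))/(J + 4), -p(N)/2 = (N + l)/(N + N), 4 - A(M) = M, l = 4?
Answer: 60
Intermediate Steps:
A(M) = 4 - M
p(N) = -(4 + N)/N (p(N) = -2*(N + 4)/(N + N) = -2*(4 + N)/(2*N) = -2*(4 + N)*1/(2*N) = -(4 + N)/N)
W(J) = 4/(4 + J) (W(J) = (J + (4 - J))/(J + 4) = 4/(4 + J))
30*W(p(4)) = 30*(4/(4 + (-4 - 1*4)/4)) = 30*(4/(4 + (-4 - 4)/4)) = 30*(4/(4 + (1/4)*(-8))) = 30*(4/(4 - 2)) = 30*(4/2) = 30*(4*(1/2)) = 30*2 = 60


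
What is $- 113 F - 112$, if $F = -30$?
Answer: $3278$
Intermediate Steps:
$- 113 F - 112 = \left(-113\right) \left(-30\right) - 112 = 3390 - 112 = 3278$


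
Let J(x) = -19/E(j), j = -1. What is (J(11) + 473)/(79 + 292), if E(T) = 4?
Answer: 1873/1484 ≈ 1.2621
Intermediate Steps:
J(x) = -19/4
(J(11) + 473)/(79 + 292) = (-19/4 + 473)/(79 + 292) = (1873/4)/371 = (1873/4)*(1/371) = 1873/1484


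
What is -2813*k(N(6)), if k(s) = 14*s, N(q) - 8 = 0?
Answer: -315056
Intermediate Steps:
N(q) = 8 (N(q) = 8 + 0 = 8)
-2813*k(N(6)) = -39382*8 = -2813*112 = -315056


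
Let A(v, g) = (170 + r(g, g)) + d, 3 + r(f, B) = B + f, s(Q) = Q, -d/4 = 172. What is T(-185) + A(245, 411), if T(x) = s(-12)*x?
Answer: 2521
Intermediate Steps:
d = -688 (d = -4*172 = -688)
r(f, B) = -3 + B + f (r(f, B) = -3 + (B + f) = -3 + B + f)
A(v, g) = -521 + 2*g (A(v, g) = (170 + (-3 + g + g)) - 688 = (170 + (-3 + 2*g)) - 688 = (167 + 2*g) - 688 = -521 + 2*g)
T(x) = -12*x
T(-185) + A(245, 411) = -12*(-185) + (-521 + 2*411) = 2220 + (-521 + 822) = 2220 + 301 = 2521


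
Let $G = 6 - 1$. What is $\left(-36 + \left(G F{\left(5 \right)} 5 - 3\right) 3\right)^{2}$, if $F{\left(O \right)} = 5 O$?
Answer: $3348900$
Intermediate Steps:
$G = 5$
$\left(-36 + \left(G F{\left(5 \right)} 5 - 3\right) 3\right)^{2} = \left(-36 + \left(5 \cdot 5 \cdot 5 \cdot 5 - 3\right) 3\right)^{2} = \left(-36 + \left(5 \cdot 25 \cdot 5 - 3\right) 3\right)^{2} = \left(-36 + \left(125 \cdot 5 - 3\right) 3\right)^{2} = \left(-36 + \left(625 - 3\right) 3\right)^{2} = \left(-36 + 622 \cdot 3\right)^{2} = \left(-36 + 1866\right)^{2} = 1830^{2} = 3348900$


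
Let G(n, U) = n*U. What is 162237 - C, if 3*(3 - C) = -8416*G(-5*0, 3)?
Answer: 162234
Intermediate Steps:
G(n, U) = U*n
C = 3 (C = 3 - (-8416)*3*(-5*0)/3 = 3 - (-8416)*3*0/3 = 3 - (-8416)*0/3 = 3 - ⅓*0 = 3 + 0 = 3)
162237 - C = 162237 - 1*3 = 162237 - 3 = 162234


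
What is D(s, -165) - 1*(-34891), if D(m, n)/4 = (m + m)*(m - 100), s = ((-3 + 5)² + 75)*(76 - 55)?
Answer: 20725939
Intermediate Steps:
s = 1659 (s = (2² + 75)*21 = (4 + 75)*21 = 79*21 = 1659)
D(m, n) = 8*m*(-100 + m) (D(m, n) = 4*((m + m)*(m - 100)) = 4*((2*m)*(-100 + m)) = 4*(2*m*(-100 + m)) = 8*m*(-100 + m))
D(s, -165) - 1*(-34891) = 8*1659*(-100 + 1659) - 1*(-34891) = 8*1659*1559 + 34891 = 20691048 + 34891 = 20725939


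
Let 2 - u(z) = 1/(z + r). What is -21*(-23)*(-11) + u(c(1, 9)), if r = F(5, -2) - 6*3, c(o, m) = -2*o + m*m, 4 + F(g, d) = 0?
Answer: -302728/57 ≈ -5311.0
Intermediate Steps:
F(g, d) = -4 (F(g, d) = -4 + 0 = -4)
c(o, m) = m² - 2*o (c(o, m) = -2*o + m² = m² - 2*o)
r = -22 (r = -4 - 6*3 = -4 - 18 = -22)
u(z) = 2 - 1/(-22 + z) (u(z) = 2 - 1/(z - 22) = 2 - 1/(-22 + z))
-21*(-23)*(-11) + u(c(1, 9)) = -21*(-23)*(-11) + (-45 + 2*(9² - 2*1))/(-22 + (9² - 2*1)) = 483*(-11) + (-45 + 2*(81 - 2))/(-22 + (81 - 2)) = -5313 + (-45 + 2*79)/(-22 + 79) = -5313 + (-45 + 158)/57 = -5313 + (1/57)*113 = -5313 + 113/57 = -302728/57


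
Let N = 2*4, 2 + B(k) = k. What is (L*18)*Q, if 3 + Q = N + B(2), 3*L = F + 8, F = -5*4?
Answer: -360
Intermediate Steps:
B(k) = -2 + k
F = -20
L = -4 (L = (-20 + 8)/3 = (⅓)*(-12) = -4)
N = 8
Q = 5 (Q = -3 + (8 + (-2 + 2)) = -3 + (8 + 0) = -3 + 8 = 5)
(L*18)*Q = -4*18*5 = -72*5 = -360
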